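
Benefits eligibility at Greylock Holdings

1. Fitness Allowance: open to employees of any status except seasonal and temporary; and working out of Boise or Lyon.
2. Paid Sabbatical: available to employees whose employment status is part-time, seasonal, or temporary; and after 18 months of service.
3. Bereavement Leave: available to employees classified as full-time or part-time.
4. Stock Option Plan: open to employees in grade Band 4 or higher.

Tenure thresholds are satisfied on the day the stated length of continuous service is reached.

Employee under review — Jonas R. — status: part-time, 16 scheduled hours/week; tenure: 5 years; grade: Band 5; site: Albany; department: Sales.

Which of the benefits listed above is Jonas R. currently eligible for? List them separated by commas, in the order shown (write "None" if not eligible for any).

Fitness Allowance — status part-time ✓ (not excluded); site Albany ✗ (not Boise or Lyon) → not eligible.
Paid Sabbatical — status part-time ✓; service 5 years ≥ 18 months (≈540 days) ✓ → eligible.
Bereavement Leave — status part-time ✓ → eligible.
Stock Option Plan — grade Band 5 ≥ Band 4 ✓ → eligible.

Paid Sabbatical, Bereavement Leave, Stock Option Plan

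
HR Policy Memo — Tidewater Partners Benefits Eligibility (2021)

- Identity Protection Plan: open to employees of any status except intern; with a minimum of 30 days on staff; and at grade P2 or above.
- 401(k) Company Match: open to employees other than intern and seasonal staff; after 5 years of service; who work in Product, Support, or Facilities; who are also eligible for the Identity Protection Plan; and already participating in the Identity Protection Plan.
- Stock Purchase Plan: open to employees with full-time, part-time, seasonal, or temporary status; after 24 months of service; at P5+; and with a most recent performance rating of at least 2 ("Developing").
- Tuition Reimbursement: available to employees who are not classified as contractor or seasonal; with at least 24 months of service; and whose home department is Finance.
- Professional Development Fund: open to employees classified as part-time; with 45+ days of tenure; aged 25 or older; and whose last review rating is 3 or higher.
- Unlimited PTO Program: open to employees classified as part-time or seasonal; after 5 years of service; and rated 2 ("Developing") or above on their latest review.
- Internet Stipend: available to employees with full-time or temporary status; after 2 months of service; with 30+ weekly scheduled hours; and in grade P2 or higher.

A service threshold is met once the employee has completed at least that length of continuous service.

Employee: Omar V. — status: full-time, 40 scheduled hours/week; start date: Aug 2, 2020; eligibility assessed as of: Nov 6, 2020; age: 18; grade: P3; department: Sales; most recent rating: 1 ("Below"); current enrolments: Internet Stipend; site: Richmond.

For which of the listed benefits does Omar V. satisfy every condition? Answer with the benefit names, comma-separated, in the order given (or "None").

Service from Aug 2, 2020 to Nov 6, 2020: 96 days.
Identity Protection Plan — status full-time ✓ (not excluded); service 96 days ≥ 30 days ✓; grade P3 ≥ P2 ✓ → eligible.
401(k) Company Match — status full-time ✓ (not excluded); service 96 days < 5 years (≈1825 days) ✗ → not eligible.
Stock Purchase Plan — status full-time ✓; service 96 days < 24 months (≈720 days) ✗ → not eligible.
Tuition Reimbursement — status full-time ✓ (not excluded); service 96 days < 24 months (≈720 days) ✗ → not eligible.
Professional Development Fund — status full-time ✗ (requires part-time) → not eligible.
Unlimited PTO Program — status full-time ✗ (requires part-time or seasonal) → not eligible.
Internet Stipend — status full-time ✓; service 96 days ≥ 2 months (≈60 days) ✓; 40 hrs/wk ≥ 30 ✓; grade P3 ≥ P2 ✓ → eligible.

Identity Protection Plan, Internet Stipend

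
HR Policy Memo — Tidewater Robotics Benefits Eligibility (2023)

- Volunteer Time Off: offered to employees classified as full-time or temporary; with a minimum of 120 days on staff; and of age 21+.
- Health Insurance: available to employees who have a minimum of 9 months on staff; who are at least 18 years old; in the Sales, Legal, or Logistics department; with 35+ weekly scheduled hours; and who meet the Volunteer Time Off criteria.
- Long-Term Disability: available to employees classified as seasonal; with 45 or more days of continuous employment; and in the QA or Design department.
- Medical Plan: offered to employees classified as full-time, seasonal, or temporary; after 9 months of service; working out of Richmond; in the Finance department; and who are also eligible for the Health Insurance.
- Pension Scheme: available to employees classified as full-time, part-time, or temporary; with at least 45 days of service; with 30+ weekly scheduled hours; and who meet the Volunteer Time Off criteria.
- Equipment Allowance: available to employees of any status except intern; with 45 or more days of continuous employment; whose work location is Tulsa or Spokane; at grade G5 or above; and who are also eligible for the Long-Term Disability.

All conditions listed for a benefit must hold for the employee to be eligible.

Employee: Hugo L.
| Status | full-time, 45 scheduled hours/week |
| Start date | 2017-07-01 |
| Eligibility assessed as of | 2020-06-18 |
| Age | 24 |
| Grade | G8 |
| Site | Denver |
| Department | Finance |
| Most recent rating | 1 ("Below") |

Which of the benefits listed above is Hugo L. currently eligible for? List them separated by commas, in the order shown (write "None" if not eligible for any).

Service from 2017-07-01 to 2020-06-18: 1083 days.
Volunteer Time Off — status full-time ✓; service 1083 days ≥ 120 days ✓; age 24 ≥ 21 ✓ → eligible.
Health Insurance — service 1083 days ≥ 9 months (≈270 days) ✓; age 24 ≥ 18 ✓; dept Finance ✗ → not eligible.
Long-Term Disability — status full-time ✗ (requires seasonal) → not eligible.
Medical Plan — status full-time ✓; service 1083 days ≥ 9 months (≈270 days) ✓; site Denver ✗ (not Richmond) → not eligible.
Pension Scheme — status full-time ✓; service 1083 days ≥ 45 days ✓; 45 hrs/wk ≥ 30 ✓; eligible for Volunteer Time Off ✓ → eligible.
Equipment Allowance — status full-time ✓ (not excluded); service 1083 days ≥ 45 days ✓; site Denver ✗ (not Tulsa or Spokane) → not eligible.

Volunteer Time Off, Pension Scheme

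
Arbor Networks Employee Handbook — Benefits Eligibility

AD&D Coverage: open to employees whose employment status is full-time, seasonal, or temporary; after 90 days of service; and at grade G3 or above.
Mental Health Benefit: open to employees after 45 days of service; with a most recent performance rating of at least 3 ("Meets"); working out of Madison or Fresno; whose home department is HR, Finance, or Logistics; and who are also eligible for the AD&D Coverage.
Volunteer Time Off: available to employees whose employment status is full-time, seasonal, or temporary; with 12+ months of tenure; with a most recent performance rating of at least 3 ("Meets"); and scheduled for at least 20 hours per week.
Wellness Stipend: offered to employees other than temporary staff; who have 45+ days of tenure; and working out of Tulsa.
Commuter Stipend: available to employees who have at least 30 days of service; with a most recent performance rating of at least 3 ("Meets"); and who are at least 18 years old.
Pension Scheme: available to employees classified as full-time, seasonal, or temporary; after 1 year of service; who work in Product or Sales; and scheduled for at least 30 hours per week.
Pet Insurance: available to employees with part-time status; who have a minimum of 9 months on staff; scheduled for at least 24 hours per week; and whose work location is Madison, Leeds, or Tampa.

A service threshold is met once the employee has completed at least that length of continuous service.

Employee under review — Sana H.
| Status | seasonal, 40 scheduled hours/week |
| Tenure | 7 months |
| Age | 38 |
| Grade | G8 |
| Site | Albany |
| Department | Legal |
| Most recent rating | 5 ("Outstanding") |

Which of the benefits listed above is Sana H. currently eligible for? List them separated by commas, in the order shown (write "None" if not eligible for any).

AD&D Coverage — status seasonal ✓; service 7 months ≥ 90 days ✓; grade G8 ≥ G3 ✓ → eligible.
Mental Health Benefit — service 7 months ≥ 45 days ✓; rating 5 ≥ 3 ✓; site Albany ✗ (not Madison or Fresno) → not eligible.
Volunteer Time Off — status seasonal ✓; service 7 months < 12 months ✗ → not eligible.
Wellness Stipend — status seasonal ✓ (not excluded); service 7 months ≥ 45 days ✓; site Albany ✗ (not Tulsa) → not eligible.
Commuter Stipend — service 7 months ≥ 30 days ✓; rating 5 ≥ 3 ✓; age 38 ≥ 18 ✓ → eligible.
Pension Scheme — status seasonal ✓; service 7 months < 1 year (≈365 days) ✗ → not eligible.
Pet Insurance — status seasonal ✗ (requires part-time) → not eligible.

AD&D Coverage, Commuter Stipend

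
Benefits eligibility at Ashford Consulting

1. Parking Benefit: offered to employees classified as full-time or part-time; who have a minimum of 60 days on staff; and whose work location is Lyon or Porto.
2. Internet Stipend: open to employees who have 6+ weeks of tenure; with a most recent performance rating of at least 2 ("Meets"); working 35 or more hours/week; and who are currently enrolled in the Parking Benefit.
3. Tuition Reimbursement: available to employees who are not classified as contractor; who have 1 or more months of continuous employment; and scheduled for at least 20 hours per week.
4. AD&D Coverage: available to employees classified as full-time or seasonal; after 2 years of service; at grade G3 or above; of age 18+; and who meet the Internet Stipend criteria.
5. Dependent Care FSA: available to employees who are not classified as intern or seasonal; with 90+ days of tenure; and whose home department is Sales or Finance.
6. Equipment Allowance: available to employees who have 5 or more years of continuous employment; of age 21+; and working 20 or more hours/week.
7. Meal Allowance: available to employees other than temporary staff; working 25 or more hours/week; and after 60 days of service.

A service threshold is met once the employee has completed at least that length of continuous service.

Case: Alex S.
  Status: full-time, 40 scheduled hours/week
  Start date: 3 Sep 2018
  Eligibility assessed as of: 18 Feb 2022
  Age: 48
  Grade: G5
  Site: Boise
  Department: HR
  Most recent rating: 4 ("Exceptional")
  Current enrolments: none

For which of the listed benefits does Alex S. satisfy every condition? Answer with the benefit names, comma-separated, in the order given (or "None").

Tuition Reimbursement, Meal Allowance

Service from 3 Sep 2018 to 18 Feb 2022: 1264 days.
Parking Benefit — status full-time ✓; service 1264 days ≥ 60 days ✓; site Boise ✗ (not Lyon or Porto) → not eligible.
Internet Stipend — service 1264 days ≥ 6 weeks (≈42 days) ✓; rating 4 ≥ 2 ✓; 40 hrs/wk ≥ 35 ✓; not enrolled in Parking Benefit ✗ → not eligible.
Tuition Reimbursement — status full-time ✓ (not excluded); service 1264 days ≥ 1 month (≈30 days) ✓; 40 hrs/wk ≥ 20 ✓ → eligible.
AD&D Coverage — status full-time ✓; service 1264 days ≥ 2 years (≈730 days) ✓; grade G5 ≥ G3 ✓; age 48 ≥ 18 ✓; not eligible for Internet Stipend ✗ → not eligible.
Dependent Care FSA — status full-time ✓ (not excluded); service 1264 days ≥ 90 days ✓; dept HR ✗ → not eligible.
Equipment Allowance — service 1264 days < 5 years (≈1825 days) ✗ → not eligible.
Meal Allowance — status full-time ✓ (not excluded); 40 hrs/wk ≥ 25 ✓; service 1264 days ≥ 60 days ✓ → eligible.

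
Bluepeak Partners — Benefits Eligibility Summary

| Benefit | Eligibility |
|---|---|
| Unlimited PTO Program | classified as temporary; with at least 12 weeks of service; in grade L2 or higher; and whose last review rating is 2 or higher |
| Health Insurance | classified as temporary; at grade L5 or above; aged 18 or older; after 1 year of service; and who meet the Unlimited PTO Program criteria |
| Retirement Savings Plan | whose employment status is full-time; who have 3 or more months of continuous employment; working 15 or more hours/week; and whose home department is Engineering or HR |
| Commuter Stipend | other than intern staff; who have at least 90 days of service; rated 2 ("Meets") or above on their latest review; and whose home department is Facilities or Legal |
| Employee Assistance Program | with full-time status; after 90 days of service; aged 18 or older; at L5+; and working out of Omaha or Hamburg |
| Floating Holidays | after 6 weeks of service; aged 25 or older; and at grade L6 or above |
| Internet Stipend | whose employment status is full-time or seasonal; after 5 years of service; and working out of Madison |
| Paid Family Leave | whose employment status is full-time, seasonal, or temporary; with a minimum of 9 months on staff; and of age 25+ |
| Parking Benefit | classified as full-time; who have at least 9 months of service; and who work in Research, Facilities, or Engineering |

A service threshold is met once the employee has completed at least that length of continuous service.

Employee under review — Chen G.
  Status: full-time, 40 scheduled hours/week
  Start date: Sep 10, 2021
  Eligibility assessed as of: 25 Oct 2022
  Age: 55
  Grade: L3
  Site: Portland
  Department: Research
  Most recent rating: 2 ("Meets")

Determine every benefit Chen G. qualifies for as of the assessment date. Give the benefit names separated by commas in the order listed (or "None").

Paid Family Leave, Parking Benefit

Service from Sep 10, 2021 to 25 Oct 2022: 410 days.
Unlimited PTO Program — status full-time ✗ (requires temporary) → not eligible.
Health Insurance — status full-time ✗ (requires temporary) → not eligible.
Retirement Savings Plan — status full-time ✓; service 410 days ≥ 3 months (≈90 days) ✓; 40 hrs/wk ≥ 15 ✓; dept Research ✗ → not eligible.
Commuter Stipend — status full-time ✓ (not excluded); service 410 days ≥ 90 days ✓; rating 2 ≥ 2 ✓; dept Research ✗ → not eligible.
Employee Assistance Program — status full-time ✓; service 410 days ≥ 90 days ✓; age 55 ≥ 18 ✓; grade L3 < L5 ✗ → not eligible.
Floating Holidays — service 410 days ≥ 6 weeks (≈42 days) ✓; age 55 ≥ 25 ✓; grade L3 < L6 ✗ → not eligible.
Internet Stipend — status full-time ✓; service 410 days < 5 years (≈1825 days) ✗ → not eligible.
Paid Family Leave — status full-time ✓; service 410 days ≥ 9 months (≈270 days) ✓; age 55 ≥ 25 ✓ → eligible.
Parking Benefit — status full-time ✓; service 410 days ≥ 9 months (≈270 days) ✓; dept Research ✓ → eligible.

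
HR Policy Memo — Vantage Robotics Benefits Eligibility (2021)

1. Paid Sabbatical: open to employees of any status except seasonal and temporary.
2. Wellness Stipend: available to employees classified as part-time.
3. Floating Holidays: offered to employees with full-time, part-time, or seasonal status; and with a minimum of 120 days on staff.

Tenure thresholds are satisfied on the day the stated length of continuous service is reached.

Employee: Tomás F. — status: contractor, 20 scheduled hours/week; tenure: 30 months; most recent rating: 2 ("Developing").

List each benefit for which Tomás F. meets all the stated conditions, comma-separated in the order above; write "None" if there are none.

Paid Sabbatical — status contractor ✓ (not excluded) → eligible.
Wellness Stipend — status contractor ✗ (requires part-time) → not eligible.
Floating Holidays — status contractor ✗ (requires full-time, part-time, or seasonal) → not eligible.

Paid Sabbatical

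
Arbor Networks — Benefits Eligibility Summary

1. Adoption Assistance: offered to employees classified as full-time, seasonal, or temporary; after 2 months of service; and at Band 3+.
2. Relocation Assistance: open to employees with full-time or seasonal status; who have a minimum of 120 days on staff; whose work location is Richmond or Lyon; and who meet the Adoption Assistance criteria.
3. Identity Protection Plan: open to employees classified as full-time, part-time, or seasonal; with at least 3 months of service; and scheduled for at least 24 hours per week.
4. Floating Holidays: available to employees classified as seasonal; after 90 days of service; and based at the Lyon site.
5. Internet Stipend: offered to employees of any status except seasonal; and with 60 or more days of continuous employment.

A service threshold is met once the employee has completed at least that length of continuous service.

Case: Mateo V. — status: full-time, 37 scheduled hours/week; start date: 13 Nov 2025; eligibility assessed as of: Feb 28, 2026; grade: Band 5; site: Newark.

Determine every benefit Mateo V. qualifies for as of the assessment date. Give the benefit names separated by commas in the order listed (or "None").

Adoption Assistance, Identity Protection Plan, Internet Stipend

Service from 13 Nov 2025 to Feb 28, 2026: 107 days.
Adoption Assistance — status full-time ✓; service 107 days ≥ 2 months (≈60 days) ✓; grade Band 5 ≥ Band 3 ✓ → eligible.
Relocation Assistance — status full-time ✓; service 107 days < 120 days ✗ → not eligible.
Identity Protection Plan — status full-time ✓; service 107 days ≥ 3 months (≈90 days) ✓; 37 hrs/wk ≥ 24 ✓ → eligible.
Floating Holidays — status full-time ✗ (requires seasonal) → not eligible.
Internet Stipend — status full-time ✓ (not excluded); service 107 days ≥ 60 days ✓ → eligible.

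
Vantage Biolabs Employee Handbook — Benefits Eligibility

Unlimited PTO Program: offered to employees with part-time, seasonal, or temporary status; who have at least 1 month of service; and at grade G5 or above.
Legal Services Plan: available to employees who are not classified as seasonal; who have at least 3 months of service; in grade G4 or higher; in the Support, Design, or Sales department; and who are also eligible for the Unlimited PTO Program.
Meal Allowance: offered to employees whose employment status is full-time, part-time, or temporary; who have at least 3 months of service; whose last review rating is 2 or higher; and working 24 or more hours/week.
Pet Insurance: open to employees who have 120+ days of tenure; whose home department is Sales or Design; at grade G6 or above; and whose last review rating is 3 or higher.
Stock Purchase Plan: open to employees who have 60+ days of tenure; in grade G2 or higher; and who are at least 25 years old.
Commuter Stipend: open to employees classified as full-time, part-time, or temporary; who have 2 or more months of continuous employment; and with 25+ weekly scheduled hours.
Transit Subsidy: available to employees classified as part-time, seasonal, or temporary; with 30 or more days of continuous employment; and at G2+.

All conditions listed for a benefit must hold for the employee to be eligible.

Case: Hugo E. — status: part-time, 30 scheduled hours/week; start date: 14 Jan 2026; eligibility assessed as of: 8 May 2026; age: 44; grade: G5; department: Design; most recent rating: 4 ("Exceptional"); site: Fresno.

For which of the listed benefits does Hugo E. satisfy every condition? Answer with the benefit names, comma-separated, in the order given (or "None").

Service from 14 Jan 2026 to 8 May 2026: 114 days.
Unlimited PTO Program — status part-time ✓; service 114 days ≥ 1 month (≈30 days) ✓; grade G5 ≥ G5 ✓ → eligible.
Legal Services Plan — status part-time ✓ (not excluded); service 114 days ≥ 3 months (≈90 days) ✓; grade G5 ≥ G4 ✓; dept Design ✓; eligible for Unlimited PTO Program ✓ → eligible.
Meal Allowance — status part-time ✓; service 114 days ≥ 3 months (≈90 days) ✓; rating 4 ≥ 2 ✓; 30 hrs/wk ≥ 24 ✓ → eligible.
Pet Insurance — service 114 days < 120 days ✗ → not eligible.
Stock Purchase Plan — service 114 days ≥ 60 days ✓; grade G5 ≥ G2 ✓; age 44 ≥ 25 ✓ → eligible.
Commuter Stipend — status part-time ✓; service 114 days ≥ 2 months (≈60 days) ✓; 30 hrs/wk ≥ 25 ✓ → eligible.
Transit Subsidy — status part-time ✓; service 114 days ≥ 30 days ✓; grade G5 ≥ G2 ✓ → eligible.

Unlimited PTO Program, Legal Services Plan, Meal Allowance, Stock Purchase Plan, Commuter Stipend, Transit Subsidy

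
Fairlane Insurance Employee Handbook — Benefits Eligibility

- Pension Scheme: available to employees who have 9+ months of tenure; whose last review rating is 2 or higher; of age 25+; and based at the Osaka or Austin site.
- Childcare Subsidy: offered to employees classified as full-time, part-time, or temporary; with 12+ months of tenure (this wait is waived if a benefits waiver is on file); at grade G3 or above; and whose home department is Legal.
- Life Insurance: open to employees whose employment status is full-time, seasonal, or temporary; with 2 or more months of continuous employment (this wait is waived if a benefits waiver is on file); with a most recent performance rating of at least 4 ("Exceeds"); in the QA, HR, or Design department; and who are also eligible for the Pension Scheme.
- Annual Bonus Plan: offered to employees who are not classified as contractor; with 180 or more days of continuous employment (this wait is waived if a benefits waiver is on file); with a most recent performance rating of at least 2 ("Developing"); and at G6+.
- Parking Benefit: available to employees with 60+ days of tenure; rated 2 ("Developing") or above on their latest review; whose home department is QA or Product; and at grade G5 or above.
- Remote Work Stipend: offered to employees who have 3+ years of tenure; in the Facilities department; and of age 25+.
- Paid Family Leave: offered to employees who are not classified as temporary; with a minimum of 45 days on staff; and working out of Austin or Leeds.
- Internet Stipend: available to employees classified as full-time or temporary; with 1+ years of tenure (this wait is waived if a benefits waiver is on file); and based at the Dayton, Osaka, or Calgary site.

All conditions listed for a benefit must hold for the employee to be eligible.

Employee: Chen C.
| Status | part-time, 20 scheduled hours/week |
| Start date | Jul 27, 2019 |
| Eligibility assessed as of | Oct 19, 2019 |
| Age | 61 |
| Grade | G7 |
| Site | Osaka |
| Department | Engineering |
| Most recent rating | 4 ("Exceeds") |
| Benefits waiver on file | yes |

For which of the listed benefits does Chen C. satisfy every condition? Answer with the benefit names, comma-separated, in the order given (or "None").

Annual Bonus Plan

Service from Jul 27, 2019 to Oct 19, 2019: 84 days.
Pension Scheme — service 84 days < 9 months (≈270 days) ✗ → not eligible.
Childcare Subsidy — status part-time ✓; benefits waiver on file ✓; grade G7 ≥ G3 ✓; dept Engineering ✗ → not eligible.
Life Insurance — status part-time ✗ (requires full-time, seasonal, or temporary) → not eligible.
Annual Bonus Plan — status part-time ✓ (not excluded); benefits waiver on file ✓; rating 4 ≥ 2 ✓; grade G7 ≥ G6 ✓ → eligible.
Parking Benefit — service 84 days ≥ 60 days ✓; rating 4 ≥ 2 ✓; dept Engineering ✗ → not eligible.
Remote Work Stipend — service 84 days < 3 years (≈1095 days) ✗ → not eligible.
Paid Family Leave — status part-time ✓ (not excluded); service 84 days ≥ 45 days ✓; site Osaka ✗ (not Austin or Leeds) → not eligible.
Internet Stipend — status part-time ✗ (requires full-time or temporary) → not eligible.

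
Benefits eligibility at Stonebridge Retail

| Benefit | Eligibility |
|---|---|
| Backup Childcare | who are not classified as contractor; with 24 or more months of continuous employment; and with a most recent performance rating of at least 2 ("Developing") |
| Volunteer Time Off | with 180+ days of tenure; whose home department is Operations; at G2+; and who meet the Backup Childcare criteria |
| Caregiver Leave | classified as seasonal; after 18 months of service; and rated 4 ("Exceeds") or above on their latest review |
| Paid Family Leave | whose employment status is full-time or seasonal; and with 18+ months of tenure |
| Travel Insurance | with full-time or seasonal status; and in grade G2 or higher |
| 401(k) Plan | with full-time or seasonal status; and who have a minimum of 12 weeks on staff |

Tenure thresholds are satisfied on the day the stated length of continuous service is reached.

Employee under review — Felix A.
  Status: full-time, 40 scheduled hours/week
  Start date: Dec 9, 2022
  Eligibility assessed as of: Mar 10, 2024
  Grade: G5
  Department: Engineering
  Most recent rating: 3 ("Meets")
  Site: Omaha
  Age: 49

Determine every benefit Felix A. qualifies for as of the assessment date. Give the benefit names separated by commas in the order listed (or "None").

Travel Insurance, 401(k) Plan

Service from Dec 9, 2022 to Mar 10, 2024: 457 days.
Backup Childcare — status full-time ✓ (not excluded); service 457 days < 24 months (≈720 days) ✗ → not eligible.
Volunteer Time Off — service 457 days ≥ 180 days ✓; dept Engineering ✗ → not eligible.
Caregiver Leave — status full-time ✗ (requires seasonal) → not eligible.
Paid Family Leave — status full-time ✓; service 457 days < 18 months (≈540 days) ✗ → not eligible.
Travel Insurance — status full-time ✓; grade G5 ≥ G2 ✓ → eligible.
401(k) Plan — status full-time ✓; service 457 days ≥ 12 weeks (≈84 days) ✓ → eligible.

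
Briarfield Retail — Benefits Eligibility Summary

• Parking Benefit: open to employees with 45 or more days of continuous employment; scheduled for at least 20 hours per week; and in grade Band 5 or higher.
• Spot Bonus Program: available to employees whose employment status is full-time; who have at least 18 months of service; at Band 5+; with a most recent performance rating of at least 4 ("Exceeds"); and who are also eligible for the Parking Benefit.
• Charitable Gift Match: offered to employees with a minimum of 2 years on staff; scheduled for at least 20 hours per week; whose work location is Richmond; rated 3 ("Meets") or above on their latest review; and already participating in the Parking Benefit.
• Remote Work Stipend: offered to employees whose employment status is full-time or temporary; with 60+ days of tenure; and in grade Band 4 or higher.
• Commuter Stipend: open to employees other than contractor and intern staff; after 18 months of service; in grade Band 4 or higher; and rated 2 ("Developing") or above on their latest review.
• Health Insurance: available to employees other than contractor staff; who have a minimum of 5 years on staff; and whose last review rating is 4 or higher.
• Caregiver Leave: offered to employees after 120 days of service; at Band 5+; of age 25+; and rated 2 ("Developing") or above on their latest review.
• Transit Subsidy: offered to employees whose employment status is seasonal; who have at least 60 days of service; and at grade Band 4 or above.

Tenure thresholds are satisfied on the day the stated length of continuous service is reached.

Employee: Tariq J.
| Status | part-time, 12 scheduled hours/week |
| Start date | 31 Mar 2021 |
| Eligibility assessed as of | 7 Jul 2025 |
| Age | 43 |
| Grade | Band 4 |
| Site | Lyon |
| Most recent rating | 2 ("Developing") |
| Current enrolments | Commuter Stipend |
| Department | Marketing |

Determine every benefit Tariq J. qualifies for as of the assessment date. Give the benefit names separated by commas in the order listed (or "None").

Commuter Stipend

Service from 31 Mar 2021 to 7 Jul 2025: 1559 days.
Parking Benefit — service 1559 days ≥ 45 days ✓; 12 hrs/wk < 20 ✗ → not eligible.
Spot Bonus Program — status part-time ✗ (requires full-time) → not eligible.
Charitable Gift Match — service 1559 days ≥ 2 years (≈730 days) ✓; 12 hrs/wk < 20 ✗ → not eligible.
Remote Work Stipend — status part-time ✗ (requires full-time or temporary) → not eligible.
Commuter Stipend — status part-time ✓ (not excluded); service 1559 days ≥ 18 months (≈540 days) ✓; grade Band 4 ≥ Band 4 ✓; rating 2 ≥ 2 ✓ → eligible.
Health Insurance — status part-time ✓ (not excluded); service 1559 days < 5 years (≈1825 days) ✗ → not eligible.
Caregiver Leave — service 1559 days ≥ 120 days ✓; grade Band 4 < Band 5 ✗ → not eligible.
Transit Subsidy — status part-time ✗ (requires seasonal) → not eligible.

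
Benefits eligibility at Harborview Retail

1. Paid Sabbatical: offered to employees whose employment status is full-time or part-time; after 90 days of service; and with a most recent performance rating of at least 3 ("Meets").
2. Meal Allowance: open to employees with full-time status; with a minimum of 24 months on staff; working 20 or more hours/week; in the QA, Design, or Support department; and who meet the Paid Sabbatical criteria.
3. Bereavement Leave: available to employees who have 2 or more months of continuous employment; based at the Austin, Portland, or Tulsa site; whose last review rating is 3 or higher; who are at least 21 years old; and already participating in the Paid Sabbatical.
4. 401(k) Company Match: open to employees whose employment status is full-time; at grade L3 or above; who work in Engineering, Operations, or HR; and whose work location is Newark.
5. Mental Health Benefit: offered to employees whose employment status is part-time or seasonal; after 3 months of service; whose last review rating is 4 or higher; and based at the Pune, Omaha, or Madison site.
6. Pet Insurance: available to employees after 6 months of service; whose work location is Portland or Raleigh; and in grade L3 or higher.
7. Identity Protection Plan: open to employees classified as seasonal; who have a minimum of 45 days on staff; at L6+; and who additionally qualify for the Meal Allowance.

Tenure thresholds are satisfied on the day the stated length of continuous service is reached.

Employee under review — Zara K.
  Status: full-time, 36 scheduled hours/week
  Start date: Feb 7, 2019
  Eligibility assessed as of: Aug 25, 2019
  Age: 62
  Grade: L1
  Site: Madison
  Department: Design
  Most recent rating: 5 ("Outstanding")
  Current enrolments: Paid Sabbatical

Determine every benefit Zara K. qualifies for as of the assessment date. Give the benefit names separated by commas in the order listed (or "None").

Paid Sabbatical

Service from Feb 7, 2019 to Aug 25, 2019: 199 days.
Paid Sabbatical — status full-time ✓; service 199 days ≥ 90 days ✓; rating 5 ≥ 3 ✓ → eligible.
Meal Allowance — status full-time ✓; service 199 days < 24 months (≈720 days) ✗ → not eligible.
Bereavement Leave — service 199 days ≥ 2 months (≈60 days) ✓; site Madison ✗ (not Austin, Portland, or Tulsa) → not eligible.
401(k) Company Match — status full-time ✓; grade L1 < L3 ✗ → not eligible.
Mental Health Benefit — status full-time ✗ (requires part-time or seasonal) → not eligible.
Pet Insurance — service 199 days ≥ 6 months (≈180 days) ✓; site Madison ✗ (not Portland or Raleigh) → not eligible.
Identity Protection Plan — status full-time ✗ (requires seasonal) → not eligible.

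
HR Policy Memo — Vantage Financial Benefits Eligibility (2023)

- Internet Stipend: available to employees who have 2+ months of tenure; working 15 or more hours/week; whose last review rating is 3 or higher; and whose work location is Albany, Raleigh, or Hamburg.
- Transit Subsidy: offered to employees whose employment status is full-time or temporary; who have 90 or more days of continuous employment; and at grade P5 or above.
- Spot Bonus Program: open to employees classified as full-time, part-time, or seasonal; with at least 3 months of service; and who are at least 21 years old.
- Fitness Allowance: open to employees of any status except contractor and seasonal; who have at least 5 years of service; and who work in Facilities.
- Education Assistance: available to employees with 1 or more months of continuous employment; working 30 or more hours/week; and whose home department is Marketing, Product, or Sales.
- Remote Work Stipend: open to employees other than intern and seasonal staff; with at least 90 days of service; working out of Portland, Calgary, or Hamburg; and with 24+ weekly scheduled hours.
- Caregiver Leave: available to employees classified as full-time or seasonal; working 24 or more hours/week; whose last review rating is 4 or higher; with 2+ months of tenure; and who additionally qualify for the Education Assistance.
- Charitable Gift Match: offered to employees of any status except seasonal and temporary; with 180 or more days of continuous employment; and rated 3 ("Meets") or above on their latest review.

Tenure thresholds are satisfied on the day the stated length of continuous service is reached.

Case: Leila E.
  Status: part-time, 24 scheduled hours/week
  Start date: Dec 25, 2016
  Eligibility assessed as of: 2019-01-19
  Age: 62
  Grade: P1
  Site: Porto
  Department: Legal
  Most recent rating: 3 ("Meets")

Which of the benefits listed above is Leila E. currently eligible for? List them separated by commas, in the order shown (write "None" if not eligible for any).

Spot Bonus Program, Charitable Gift Match

Service from Dec 25, 2016 to 2019-01-19: 755 days.
Internet Stipend — service 755 days ≥ 2 months (≈60 days) ✓; 24 hrs/wk ≥ 15 ✓; rating 3 ≥ 3 ✓; site Porto ✗ (not Albany, Raleigh, or Hamburg) → not eligible.
Transit Subsidy — status part-time ✗ (requires full-time or temporary) → not eligible.
Spot Bonus Program — status part-time ✓; service 755 days ≥ 3 months (≈90 days) ✓; age 62 ≥ 21 ✓ → eligible.
Fitness Allowance — status part-time ✓ (not excluded); service 755 days < 5 years (≈1825 days) ✗ → not eligible.
Education Assistance — service 755 days ≥ 1 month (≈30 days) ✓; 24 hrs/wk < 30 ✗ → not eligible.
Remote Work Stipend — status part-time ✓ (not excluded); service 755 days ≥ 90 days ✓; site Porto ✗ (not Portland, Calgary, or Hamburg) → not eligible.
Caregiver Leave — status part-time ✗ (requires full-time or seasonal) → not eligible.
Charitable Gift Match — status part-time ✓ (not excluded); service 755 days ≥ 180 days ✓; rating 3 ≥ 3 ✓ → eligible.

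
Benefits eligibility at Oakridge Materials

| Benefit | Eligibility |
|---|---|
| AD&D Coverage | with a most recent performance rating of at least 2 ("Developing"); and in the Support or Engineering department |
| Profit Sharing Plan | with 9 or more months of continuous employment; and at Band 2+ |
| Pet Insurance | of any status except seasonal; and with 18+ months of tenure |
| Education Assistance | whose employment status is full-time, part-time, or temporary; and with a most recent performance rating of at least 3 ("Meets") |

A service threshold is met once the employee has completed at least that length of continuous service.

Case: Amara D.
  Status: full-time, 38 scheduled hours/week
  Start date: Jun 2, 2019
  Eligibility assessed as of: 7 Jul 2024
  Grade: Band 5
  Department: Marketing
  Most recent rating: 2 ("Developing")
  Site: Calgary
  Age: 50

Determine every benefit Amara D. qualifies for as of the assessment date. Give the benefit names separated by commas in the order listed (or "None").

Service from Jun 2, 2019 to 7 Jul 2024: 1862 days.
AD&D Coverage — rating 2 ≥ 2 ✓; dept Marketing ✗ → not eligible.
Profit Sharing Plan — service 1862 days ≥ 9 months (≈270 days) ✓; grade Band 5 ≥ Band 2 ✓ → eligible.
Pet Insurance — status full-time ✓ (not excluded); service 1862 days ≥ 18 months (≈540 days) ✓ → eligible.
Education Assistance — status full-time ✓; rating 2 < 3 ✗ → not eligible.

Profit Sharing Plan, Pet Insurance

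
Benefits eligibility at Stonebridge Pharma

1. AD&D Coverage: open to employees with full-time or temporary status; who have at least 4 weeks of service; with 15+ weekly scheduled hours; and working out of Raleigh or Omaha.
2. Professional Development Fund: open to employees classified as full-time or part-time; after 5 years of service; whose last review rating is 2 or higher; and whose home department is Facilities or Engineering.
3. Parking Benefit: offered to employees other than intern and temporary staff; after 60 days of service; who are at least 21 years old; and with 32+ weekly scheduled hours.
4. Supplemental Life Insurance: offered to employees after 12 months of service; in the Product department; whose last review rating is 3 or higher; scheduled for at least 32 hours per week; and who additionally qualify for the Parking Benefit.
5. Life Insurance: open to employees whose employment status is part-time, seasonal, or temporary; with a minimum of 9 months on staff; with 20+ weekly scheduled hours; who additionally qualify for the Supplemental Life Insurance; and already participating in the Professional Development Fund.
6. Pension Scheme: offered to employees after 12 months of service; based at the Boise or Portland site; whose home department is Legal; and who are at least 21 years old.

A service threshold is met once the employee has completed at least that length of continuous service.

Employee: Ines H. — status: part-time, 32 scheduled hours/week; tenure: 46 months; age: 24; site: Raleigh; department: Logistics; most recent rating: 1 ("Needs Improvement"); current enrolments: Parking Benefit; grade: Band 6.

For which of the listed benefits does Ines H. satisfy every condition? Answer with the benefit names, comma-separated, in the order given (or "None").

Parking Benefit

AD&D Coverage — status part-time ✗ (requires full-time or temporary) → not eligible.
Professional Development Fund — status part-time ✓; service 46 months < 5 years (≈1825 days) ✗ → not eligible.
Parking Benefit — status part-time ✓ (not excluded); service 46 months ≥ 60 days ✓; age 24 ≥ 21 ✓; 32 hrs/wk ≥ 32 ✓ → eligible.
Supplemental Life Insurance — service 46 months ≥ 12 months ✓; dept Logistics ✗ → not eligible.
Life Insurance — status part-time ✓; service 46 months ≥ 9 months ✓; 32 hrs/wk ≥ 20 ✓; not eligible for Supplemental Life Insurance ✗ → not eligible.
Pension Scheme — service 46 months ≥ 12 months ✓; site Raleigh ✗ (not Boise or Portland) → not eligible.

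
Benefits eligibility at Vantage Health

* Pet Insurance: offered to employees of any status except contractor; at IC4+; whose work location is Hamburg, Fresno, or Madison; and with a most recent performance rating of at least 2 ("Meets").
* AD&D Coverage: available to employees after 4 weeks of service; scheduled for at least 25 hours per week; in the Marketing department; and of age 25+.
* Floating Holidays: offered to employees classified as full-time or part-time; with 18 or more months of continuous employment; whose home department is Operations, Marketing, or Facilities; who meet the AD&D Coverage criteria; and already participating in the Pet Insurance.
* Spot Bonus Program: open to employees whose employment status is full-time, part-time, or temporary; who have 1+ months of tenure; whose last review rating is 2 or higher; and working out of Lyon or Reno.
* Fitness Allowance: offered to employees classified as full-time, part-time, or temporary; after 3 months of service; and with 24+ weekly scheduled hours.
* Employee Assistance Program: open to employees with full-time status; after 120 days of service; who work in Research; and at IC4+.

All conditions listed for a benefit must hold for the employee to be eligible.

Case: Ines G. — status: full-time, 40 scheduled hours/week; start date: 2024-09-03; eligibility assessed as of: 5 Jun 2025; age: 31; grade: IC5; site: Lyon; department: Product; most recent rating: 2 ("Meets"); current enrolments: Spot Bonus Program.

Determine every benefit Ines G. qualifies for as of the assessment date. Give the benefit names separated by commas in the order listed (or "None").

Service from 2024-09-03 to 5 Jun 2025: 275 days.
Pet Insurance — status full-time ✓ (not excluded); grade IC5 ≥ IC4 ✓; site Lyon ✗ (not Hamburg, Fresno, or Madison) → not eligible.
AD&D Coverage — service 275 days ≥ 4 weeks (≈28 days) ✓; 40 hrs/wk ≥ 25 ✓; dept Product ✗ → not eligible.
Floating Holidays — status full-time ✓; service 275 days < 18 months (≈540 days) ✗ → not eligible.
Spot Bonus Program — status full-time ✓; service 275 days ≥ 1 month (≈30 days) ✓; rating 2 ≥ 2 ✓; site Lyon ✓ → eligible.
Fitness Allowance — status full-time ✓; service 275 days ≥ 3 months (≈90 days) ✓; 40 hrs/wk ≥ 24 ✓ → eligible.
Employee Assistance Program — status full-time ✓; service 275 days ≥ 120 days ✓; dept Product ✗ → not eligible.

Spot Bonus Program, Fitness Allowance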